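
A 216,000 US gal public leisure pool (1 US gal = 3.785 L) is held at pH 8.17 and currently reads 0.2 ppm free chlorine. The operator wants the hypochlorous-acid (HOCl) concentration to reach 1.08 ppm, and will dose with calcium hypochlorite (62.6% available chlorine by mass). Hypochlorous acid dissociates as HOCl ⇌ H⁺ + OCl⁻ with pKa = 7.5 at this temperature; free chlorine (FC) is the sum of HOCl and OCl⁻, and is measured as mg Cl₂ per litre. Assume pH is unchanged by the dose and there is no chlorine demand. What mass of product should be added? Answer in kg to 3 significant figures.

Volume: 216,000 US gal × 3.785 L/gal = 817,560 L.
[OCl⁻]/[HOCl] = 10^(pH − pKa) = 10^(8.17 − 7.5) = 4.677; fraction as HOCl = 1/(1 + 4.677) = 0.1761.
Free chlorine required for 1.08 ppm HOCl: 1.08 / 0.1761 = 6.132 ppm.
FC to add: 6.132 − 0.2 = 5.932 mg/L as Cl₂.
Cl₂ equivalent: 5.932 mg/L × 817,560 L = 4849 g.
Product at 62.6% available Cl: 4849 / 0.626 = 7747 g.

7.75 kg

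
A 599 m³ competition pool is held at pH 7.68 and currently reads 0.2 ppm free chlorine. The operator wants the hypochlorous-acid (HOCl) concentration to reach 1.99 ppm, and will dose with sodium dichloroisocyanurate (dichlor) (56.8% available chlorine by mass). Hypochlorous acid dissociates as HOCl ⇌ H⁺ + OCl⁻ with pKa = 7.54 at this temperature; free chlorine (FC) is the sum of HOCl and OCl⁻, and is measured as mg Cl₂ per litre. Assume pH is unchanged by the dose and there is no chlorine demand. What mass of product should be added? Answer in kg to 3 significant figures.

4.78 kg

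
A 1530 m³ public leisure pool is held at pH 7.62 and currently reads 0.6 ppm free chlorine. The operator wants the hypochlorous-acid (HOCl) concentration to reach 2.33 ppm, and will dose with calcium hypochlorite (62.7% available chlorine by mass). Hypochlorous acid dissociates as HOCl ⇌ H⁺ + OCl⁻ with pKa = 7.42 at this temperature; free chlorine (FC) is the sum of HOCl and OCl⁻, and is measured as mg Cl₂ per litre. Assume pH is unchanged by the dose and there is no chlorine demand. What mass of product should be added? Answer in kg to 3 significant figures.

13.2 kg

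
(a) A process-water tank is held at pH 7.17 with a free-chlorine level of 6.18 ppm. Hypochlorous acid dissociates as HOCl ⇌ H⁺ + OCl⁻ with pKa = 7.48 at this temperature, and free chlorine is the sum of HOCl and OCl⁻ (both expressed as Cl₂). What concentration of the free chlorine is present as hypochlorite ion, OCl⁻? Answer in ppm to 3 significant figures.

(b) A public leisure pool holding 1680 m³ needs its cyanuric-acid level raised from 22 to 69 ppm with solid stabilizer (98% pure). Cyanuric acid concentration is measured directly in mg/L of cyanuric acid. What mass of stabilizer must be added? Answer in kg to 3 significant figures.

(a) [OCl⁻]/[HOCl] = 10^(pH − pKa) = 10^(7.17 − 7.48) = 10^-0.31 = 0.4898.
(a) Fraction as HOCl = 1 / (1 + 0.4898) = 0.6712.
(a) OCl⁻ = (1 − 0.6712) × 6.18 ppm = 2.032 ppm.

(b) Volume: 1680 m³ = 1,680,000 L.
(b) CYA to add: (69 − 22) = 47 mg/L × 1,680,000 L = 78,960 g cyanuric acid.
(b) At 98% purity: 78,960 / 0.98 = 80,570 g product.

(a) 2.03 ppm; (b) 80.6 kg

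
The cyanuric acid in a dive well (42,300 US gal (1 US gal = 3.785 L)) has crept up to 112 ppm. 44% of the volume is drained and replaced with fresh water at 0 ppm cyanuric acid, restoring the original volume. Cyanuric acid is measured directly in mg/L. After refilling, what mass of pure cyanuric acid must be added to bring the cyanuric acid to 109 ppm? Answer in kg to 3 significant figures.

Volume: 42,300 US gal × 3.785 L/gal = 160,106 L.
After draining 44% and refilling: 112 × 0.56 + 0 × 0.44 = 62.72 ppm.
Deficit to target: 109 − 62.72 = 46.28 mg/L.
Mass: 46.28 mg/L × 160,106 L = 7410 g cyanuric acid.

7.41 kg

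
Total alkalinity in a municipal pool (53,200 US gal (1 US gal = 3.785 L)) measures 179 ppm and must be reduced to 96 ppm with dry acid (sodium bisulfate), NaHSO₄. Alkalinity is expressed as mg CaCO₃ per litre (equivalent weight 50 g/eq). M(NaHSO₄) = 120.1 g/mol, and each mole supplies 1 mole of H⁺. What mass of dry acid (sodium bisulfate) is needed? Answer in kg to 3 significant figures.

Volume: 53,200 US gal × 3.785 L/gal = 201,362 L.
Alkalinity to neutralize: (179 − 96) = 83 mg/L as CaCO₃ × 201,362 L = 16,710 g as CaCO₃.
Equivalents of H⁺ required: 16,710 ÷ 50 g/eq = 334.3 eq = 334.3 mol NaHSO₄.
Mass of NaHSO₄: 334.3 × 120.1 = 40,140 g.

40.1 kg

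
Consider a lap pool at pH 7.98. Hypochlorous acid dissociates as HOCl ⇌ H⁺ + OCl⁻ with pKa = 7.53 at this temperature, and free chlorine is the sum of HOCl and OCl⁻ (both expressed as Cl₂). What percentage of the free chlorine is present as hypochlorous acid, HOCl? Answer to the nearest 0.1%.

[OCl⁻]/[HOCl] = 10^(pH − pKa) = 10^(7.98 − 7.53) = 10^0.45 = 2.818.
Fraction as HOCl = 1 / (1 + 2.818) = 0.2619.

26.2%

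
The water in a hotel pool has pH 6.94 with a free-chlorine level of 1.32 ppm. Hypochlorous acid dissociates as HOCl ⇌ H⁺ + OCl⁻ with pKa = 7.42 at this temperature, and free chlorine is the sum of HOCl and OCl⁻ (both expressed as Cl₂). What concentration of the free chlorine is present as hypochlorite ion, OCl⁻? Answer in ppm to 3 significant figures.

[OCl⁻]/[HOCl] = 10^(pH − pKa) = 10^(6.94 − 7.42) = 10^-0.48 = 0.3311.
Fraction as HOCl = 1 / (1 + 0.3311) = 0.7512.
OCl⁻ = (1 − 0.7512) × 1.32 ppm = 0.3284 ppm.

0.328 ppm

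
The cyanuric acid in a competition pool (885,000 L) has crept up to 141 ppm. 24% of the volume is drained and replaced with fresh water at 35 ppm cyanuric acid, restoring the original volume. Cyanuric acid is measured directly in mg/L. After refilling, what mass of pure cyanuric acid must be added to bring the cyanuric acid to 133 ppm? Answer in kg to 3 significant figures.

15.4 kg

After draining 24% and refilling: 141 × 0.76 + 35 × 0.24 = 115.56 ppm.
Deficit to target: 133 − 115.56 = 17.44 mg/L.
Mass: 17.44 mg/L × 885,000 L = 15,430 g cyanuric acid.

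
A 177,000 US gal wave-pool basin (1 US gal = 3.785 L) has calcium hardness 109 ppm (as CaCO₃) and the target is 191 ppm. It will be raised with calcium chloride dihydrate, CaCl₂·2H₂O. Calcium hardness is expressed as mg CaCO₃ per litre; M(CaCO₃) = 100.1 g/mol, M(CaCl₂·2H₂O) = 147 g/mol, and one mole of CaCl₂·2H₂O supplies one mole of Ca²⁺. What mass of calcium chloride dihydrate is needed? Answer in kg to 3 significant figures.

80.7 kg

Volume: 177,000 US gal × 3.785 L/gal = 669,945 L.
Hardness to add: (191 − 109) = 82 mg/L as CaCO₃ × 669,945 L = 54,940 g as CaCO₃.
Moles of Ca²⁺ (1 mol Ca²⁺ ≡ 1 mol CaCO₃): 54,940 / 100.1 g/mol = 548.8 mol.
Mass of CaCl₂·2H₂O: 548.8 × 147 = 80,670 g.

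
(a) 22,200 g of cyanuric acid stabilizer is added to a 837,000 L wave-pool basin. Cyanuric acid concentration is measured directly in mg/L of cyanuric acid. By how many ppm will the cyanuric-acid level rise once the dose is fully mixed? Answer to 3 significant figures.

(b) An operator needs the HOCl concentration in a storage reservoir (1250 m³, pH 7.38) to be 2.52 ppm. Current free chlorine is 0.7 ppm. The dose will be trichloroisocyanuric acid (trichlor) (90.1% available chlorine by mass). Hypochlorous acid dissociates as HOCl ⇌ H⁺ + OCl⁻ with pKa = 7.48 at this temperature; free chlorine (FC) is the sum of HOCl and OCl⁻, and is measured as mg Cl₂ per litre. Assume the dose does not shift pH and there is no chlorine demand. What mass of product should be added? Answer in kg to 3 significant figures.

(a) 26.5 ppm; (b) 5.30 kg

(a) Rise: 22,200 g / 837,000 L × 1000 = 26.52 mg/L.

(b) Volume: 1250 m³ = 1,250,000 L.
(b) [OCl⁻]/[HOCl] = 10^(pH − pKa) = 10^(7.38 − 7.48) = 0.7943; fraction as HOCl = 1/(1 + 0.7943) = 0.5573.
(b) Free chlorine required for 2.52 ppm HOCl: 2.52 / 0.5573 = 4.522 ppm.
(b) FC to add: 4.522 − 0.7 = 3.822 mg/L as Cl₂.
(b) Cl₂ equivalent: 3.822 mg/L × 1,250,000 L = 4777 g.
(b) Product at 90.1% available Cl: 4777 / 0.901 = 5302 g.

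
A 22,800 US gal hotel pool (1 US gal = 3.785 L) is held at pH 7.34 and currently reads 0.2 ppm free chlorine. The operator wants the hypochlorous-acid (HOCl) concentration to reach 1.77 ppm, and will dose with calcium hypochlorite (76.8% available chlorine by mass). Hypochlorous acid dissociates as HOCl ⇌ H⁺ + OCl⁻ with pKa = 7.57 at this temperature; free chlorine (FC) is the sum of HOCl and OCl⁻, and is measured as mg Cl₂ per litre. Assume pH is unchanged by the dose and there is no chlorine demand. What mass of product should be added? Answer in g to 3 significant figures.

294 g

Volume: 22,800 US gal × 3.785 L/gal = 86,298 L.
[OCl⁻]/[HOCl] = 10^(pH − pKa) = 10^(7.34 − 7.57) = 0.5888; fraction as HOCl = 1/(1 + 0.5888) = 0.6294.
Free chlorine required for 1.77 ppm HOCl: 1.77 / 0.6294 = 2.812 ppm.
FC to add: 2.812 − 0.2 = 2.612 mg/L as Cl₂.
Cl₂ equivalent: 2.612 mg/L × 86,298 L = 225.4 g.
Product at 76.8% available Cl: 225.4 / 0.768 = 293.5 g.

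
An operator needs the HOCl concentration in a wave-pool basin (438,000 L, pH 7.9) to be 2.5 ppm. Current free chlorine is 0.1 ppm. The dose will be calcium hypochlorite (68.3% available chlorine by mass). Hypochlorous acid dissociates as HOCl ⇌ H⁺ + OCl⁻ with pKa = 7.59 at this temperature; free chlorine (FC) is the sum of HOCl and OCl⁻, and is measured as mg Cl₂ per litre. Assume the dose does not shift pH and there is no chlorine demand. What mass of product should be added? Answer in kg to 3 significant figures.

4.81 kg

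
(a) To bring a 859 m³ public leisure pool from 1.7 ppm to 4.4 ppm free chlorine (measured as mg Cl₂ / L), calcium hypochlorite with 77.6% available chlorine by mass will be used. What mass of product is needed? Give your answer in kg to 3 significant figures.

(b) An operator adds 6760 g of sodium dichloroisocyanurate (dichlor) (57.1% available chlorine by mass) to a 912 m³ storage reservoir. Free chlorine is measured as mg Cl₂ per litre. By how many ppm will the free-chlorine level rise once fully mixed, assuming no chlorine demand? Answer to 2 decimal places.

(a) 2.99 kg; (b) 4.23 ppm

(a) Volume: 859 m³ = 859,000 L.
(a) Chlorine deficit: 4.4 − 1.7 = 2.7 ppm = 2.7 mg/L as Cl₂.
(a) Cl₂ equivalent needed: 2.7 mg/L × 859,000 L = 2,319,000 mg = 2319 g.
(a) Product at 77.6% available chlorine: 2319 / 0.776 = 2989 g.

(b) Volume: 912 m³ = 912,000 L.
(b) Available chlorine delivered: 6760 g × 0.571 = 3860 g as Cl₂.
(b) Concentration rise: 3860 g / 912,000 L = 4.232 mg/L = 4.23 ppm.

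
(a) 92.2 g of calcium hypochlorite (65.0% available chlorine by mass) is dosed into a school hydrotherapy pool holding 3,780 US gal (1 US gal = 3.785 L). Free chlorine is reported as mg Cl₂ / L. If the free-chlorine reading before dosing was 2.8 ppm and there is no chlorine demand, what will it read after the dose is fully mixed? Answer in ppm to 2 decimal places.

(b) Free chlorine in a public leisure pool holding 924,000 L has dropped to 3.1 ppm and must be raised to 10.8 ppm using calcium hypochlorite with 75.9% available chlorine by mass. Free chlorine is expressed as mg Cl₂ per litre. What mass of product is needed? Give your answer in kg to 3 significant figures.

(a) Volume: 3,780 US gal × 3.785 L/gal = 14,307 L.
(a) Available chlorine delivered: 92.2 g × 0.65 = 59.93 g as Cl₂.
(a) Concentration rise: 59.93 g / 14,307 L = 4.189 mg/L = 4.19 ppm.
(a) Final FC: 2.8 + 4.19 = 6.99 ppm.

(b) Chlorine deficit: 10.8 − 3.1 = 7.7 ppm = 7.7 mg/L as Cl₂.
(b) Cl₂ equivalent needed: 7.7 mg/L × 924,000 L = 7,115,000 mg = 7115 g.
(b) Product at 75.9% available chlorine: 7115 / 0.759 = 9374 g.

(a) 6.99 ppm; (b) 9.37 kg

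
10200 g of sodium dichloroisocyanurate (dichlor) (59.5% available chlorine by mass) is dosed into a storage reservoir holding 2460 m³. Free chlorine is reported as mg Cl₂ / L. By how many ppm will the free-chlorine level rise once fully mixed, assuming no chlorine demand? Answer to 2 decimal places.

2.47 ppm

Volume: 2460 m³ = 2,460,000 L.
Available chlorine delivered: 10,200 g × 0.595 = 6069 g as Cl₂.
Concentration rise: 6069 g / 2,460,000 L = 2.467 mg/L = 2.47 ppm.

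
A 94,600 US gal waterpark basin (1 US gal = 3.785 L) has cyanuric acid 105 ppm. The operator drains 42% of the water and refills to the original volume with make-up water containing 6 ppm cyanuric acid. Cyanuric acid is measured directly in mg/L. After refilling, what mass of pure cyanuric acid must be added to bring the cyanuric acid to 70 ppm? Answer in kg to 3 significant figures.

Volume: 94,600 US gal × 3.785 L/gal = 358,061 L.
After draining 42% and refilling: 105 × 0.58 + 6 × 0.42 = 63.42 ppm.
Deficit to target: 70 − 63.42 = 6.58 mg/L.
Mass: 6.58 mg/L × 358,061 L = 2356 g cyanuric acid.

2.36 kg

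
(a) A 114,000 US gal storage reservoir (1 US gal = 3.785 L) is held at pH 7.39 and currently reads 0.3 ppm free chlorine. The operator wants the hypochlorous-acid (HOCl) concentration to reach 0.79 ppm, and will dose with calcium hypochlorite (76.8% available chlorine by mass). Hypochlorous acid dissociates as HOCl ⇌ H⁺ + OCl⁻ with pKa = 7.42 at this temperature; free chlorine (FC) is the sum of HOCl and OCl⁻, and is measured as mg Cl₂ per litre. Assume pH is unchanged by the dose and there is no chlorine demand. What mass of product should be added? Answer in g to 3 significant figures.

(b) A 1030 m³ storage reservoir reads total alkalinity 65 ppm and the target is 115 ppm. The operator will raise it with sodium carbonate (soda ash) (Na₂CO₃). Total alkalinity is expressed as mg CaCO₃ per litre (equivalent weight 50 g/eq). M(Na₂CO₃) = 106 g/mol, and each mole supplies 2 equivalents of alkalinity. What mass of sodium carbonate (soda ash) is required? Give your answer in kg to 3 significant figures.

(a) 690 g; (b) 54.6 kg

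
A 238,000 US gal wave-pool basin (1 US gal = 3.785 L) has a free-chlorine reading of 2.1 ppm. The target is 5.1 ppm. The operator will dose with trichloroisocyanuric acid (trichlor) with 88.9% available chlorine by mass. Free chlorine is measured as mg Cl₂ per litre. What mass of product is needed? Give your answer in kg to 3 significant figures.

3.04 kg

Volume: 238,000 US gal × 3.785 L/gal = 900,830 L.
Chlorine deficit: 5.1 − 2.1 = 3 ppm = 3 mg/L as Cl₂.
Cl₂ equivalent needed: 3 mg/L × 900,830 L = 2,702,000 mg = 2702 g.
Product at 88.9% available chlorine: 2702 / 0.889 = 3040 g.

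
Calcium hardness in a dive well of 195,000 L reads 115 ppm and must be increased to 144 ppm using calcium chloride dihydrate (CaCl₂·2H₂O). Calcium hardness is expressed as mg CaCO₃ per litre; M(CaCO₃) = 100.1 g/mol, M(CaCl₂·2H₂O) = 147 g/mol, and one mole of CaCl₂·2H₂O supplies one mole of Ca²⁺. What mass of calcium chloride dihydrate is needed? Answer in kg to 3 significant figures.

8.30 kg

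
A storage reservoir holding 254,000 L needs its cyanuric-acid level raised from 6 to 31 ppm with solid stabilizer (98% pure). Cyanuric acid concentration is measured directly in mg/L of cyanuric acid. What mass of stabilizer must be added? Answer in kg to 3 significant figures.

6.48 kg

CYA to add: (31 − 6) = 25 mg/L × 254,000 L = 6350 g cyanuric acid.
At 98% purity: 6350 / 0.98 = 6480 g product.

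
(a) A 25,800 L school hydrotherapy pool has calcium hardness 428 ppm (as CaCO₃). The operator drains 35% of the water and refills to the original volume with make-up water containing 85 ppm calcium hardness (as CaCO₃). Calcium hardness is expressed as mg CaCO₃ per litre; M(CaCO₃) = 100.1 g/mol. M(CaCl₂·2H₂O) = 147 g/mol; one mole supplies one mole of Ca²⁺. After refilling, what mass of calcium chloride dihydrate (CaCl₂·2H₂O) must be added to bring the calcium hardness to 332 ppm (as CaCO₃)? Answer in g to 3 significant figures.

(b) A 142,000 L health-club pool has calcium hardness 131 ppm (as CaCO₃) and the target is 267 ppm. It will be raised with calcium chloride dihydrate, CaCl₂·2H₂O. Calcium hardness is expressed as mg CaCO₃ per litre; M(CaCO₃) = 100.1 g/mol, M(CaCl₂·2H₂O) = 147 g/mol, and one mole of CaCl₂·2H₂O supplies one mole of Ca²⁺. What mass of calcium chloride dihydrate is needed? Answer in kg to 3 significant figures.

(a) 911 g; (b) 28.4 kg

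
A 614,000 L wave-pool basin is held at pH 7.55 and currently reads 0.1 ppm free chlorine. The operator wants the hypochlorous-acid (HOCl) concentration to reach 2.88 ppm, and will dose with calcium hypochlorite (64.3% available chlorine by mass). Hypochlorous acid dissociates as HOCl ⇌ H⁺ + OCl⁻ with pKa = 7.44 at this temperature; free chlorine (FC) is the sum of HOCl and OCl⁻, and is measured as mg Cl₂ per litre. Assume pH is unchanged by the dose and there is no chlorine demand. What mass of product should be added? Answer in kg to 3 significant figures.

[OCl⁻]/[HOCl] = 10^(pH − pKa) = 10^(7.55 − 7.44) = 1.288; fraction as HOCl = 1/(1 + 1.288) = 0.437.
Free chlorine required for 2.88 ppm HOCl: 2.88 / 0.437 = 6.59 ppm.
FC to add: 6.59 − 0.1 = 6.49 mg/L as Cl₂.
Cl₂ equivalent: 6.49 mg/L × 614,000 L = 3985 g.
Product at 64.3% available Cl: 3985 / 0.643 = 6197 g.

6.20 kg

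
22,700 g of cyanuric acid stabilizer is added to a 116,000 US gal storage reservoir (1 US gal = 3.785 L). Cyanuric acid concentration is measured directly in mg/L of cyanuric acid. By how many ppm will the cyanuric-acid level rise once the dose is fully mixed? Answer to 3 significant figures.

51.7 ppm

Volume: 116,000 US gal × 3.785 L/gal = 439,060 L.
Rise: 22,700 g / 439,060 L × 1000 = 51.7 mg/L.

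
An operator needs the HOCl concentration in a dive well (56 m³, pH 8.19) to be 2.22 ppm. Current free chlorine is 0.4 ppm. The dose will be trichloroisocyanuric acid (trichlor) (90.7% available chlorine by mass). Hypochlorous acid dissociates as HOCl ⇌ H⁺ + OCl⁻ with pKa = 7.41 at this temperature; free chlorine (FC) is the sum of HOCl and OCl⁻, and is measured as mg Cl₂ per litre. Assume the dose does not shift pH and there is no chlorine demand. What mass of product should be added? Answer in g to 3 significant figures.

938 g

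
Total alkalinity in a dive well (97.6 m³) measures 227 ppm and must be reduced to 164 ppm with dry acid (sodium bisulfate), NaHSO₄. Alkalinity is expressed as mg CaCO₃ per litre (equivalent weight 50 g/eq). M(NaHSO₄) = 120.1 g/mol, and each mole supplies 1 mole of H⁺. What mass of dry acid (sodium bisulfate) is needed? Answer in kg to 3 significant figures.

Volume: 97.6 m³ = 97,600 L.
Alkalinity to neutralize: (227 − 164) = 63 mg/L as CaCO₃ × 97,600 L = 6149 g as CaCO₃.
Equivalents of H⁺ required: 6149 ÷ 50 g/eq = 123 eq = 123 mol NaHSO₄.
Mass of NaHSO₄: 123 × 120.1 = 14,770 g.

14.8 kg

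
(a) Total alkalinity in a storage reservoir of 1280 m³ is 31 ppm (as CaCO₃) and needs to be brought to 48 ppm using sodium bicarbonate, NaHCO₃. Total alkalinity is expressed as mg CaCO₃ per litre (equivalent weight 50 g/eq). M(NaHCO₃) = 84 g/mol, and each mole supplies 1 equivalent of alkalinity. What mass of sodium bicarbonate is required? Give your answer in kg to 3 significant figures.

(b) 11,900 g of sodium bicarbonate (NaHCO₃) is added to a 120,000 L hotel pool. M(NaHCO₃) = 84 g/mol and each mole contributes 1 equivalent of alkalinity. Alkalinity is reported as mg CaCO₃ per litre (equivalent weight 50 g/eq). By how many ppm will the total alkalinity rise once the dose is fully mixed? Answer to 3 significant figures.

(a) Volume: 1280 m³ = 1,280,000 L.
(a) Alkalinity to add: (48 − 31) = 17 mg/L as CaCO₃ × 1,280,000 L = 21,760 g as CaCO₃.
(a) Equivalents: 21,760 g ÷ 50 g/eq = 435.2 eq.
(a) NaHCO₃ supplies 1 eq per mole → 435.2 mol.
(a) Mass: 435.2 mol × 84 g/mol = 36,560 g.

(b) Moles of NaHCO₃: 11,900 g ÷ 84 g/mol = 141.7 mol → 141.7 eq of alkalinity.
(b) As CaCO₃: 141.7 eq × 50 g/eq = 7083 g.
(b) Rise: 7083 g / 120,000 L × 1000 = 59.03 mg/L.

(a) 36.6 kg; (b) 59.0 ppm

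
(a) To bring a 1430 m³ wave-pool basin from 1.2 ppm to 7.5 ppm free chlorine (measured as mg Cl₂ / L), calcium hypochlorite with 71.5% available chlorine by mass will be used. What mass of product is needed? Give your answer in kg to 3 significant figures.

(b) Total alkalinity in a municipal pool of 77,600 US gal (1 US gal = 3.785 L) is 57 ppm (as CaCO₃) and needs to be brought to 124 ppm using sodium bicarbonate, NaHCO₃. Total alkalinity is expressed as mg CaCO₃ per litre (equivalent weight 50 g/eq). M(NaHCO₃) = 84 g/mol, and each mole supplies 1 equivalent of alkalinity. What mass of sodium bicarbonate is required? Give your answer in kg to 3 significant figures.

(a) Volume: 1430 m³ = 1,430,000 L.
(a) Chlorine deficit: 7.5 − 1.2 = 6.3 ppm = 6.3 mg/L as Cl₂.
(a) Cl₂ equivalent needed: 6.3 mg/L × 1,430,000 L = 9,009,000 mg = 9009 g.
(a) Product at 71.5% available chlorine: 9009 / 0.715 = 12,600 g.

(b) Volume: 77,600 US gal × 3.785 L/gal = 293,716 L.
(b) Alkalinity to add: (124 − 57) = 67 mg/L as CaCO₃ × 293,716 L = 19,680 g as CaCO₃.
(b) Equivalents: 19,680 g ÷ 50 g/eq = 393.6 eq.
(b) NaHCO₃ supplies 1 eq per mole → 393.6 mol.
(b) Mass: 393.6 mol × 84 g/mol = 33,060 g.

(a) 12.6 kg; (b) 33.1 kg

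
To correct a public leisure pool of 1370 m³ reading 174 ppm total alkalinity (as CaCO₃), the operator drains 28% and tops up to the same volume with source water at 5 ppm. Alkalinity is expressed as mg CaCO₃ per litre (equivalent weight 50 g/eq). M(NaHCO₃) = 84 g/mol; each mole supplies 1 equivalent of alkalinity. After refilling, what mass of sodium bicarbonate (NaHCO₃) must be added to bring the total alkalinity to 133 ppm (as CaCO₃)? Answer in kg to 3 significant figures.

Volume: 1370 m³ = 1,370,000 L.
After draining 28% and refilling: 174 × 0.72 + 5 × 0.28 = 126.68 ppm.
Deficit to target: 133 − 126.68 = 6.32 mg/L.
As CaCO₃: 6.32 mg/L × 1,370,000 L = 8658 g; ÷ 50 g/eq ÷ 1 = 173.2 mol NaHCO₃.
Mass: 173.2 × 84 = 14,550 g.

14.5 kg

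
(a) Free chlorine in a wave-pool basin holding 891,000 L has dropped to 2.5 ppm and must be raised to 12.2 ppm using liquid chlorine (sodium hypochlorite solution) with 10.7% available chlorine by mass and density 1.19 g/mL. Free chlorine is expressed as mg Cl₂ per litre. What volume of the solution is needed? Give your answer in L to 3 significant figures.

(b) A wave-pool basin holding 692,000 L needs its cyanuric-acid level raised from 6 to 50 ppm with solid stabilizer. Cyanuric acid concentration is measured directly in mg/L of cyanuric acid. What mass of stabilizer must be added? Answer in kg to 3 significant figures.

(a) 67.9 L; (b) 30.4 kg

(a) Chlorine deficit: 12.2 − 2.5 = 9.7 ppm = 9.7 mg/L as Cl₂.
(a) Cl₂ equivalent needed: 9.7 mg/L × 891,000 L = 8,643,000 mg = 8643 g.
(a) Product at 10.7% available chlorine: 8643 / 0.107 = 80,770 g.
(a) Volume at density 1.19 g/mL: 80,770 g ÷ 1.19 g/mL = 67,880 mL.

(b) CYA to add: (50 − 6) = 44 mg/L × 692,000 L = 30,450 g cyanuric acid.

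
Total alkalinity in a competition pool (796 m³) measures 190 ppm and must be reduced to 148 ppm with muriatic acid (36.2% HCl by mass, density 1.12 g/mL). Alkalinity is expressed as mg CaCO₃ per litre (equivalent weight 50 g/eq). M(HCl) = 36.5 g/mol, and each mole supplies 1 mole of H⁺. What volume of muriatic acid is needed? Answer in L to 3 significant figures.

60.2 L

Volume: 796 m³ = 796,000 L.
Alkalinity to neutralize: (190 − 148) = 42 mg/L as CaCO₃ × 796,000 L = 33,430 g as CaCO₃.
Equivalents of H⁺ required: 33,430 ÷ 50 g/eq = 668.6 eq = 668.6 mol HCl.
Mass of HCl: 668.6 × 36.5 = 24,410 g.
Mass of 36.2% solution: 24,410 / 0.362 = 67,420 g.
Volume: 67,420 g ÷ 1.12 g/mL = 60,190 mL.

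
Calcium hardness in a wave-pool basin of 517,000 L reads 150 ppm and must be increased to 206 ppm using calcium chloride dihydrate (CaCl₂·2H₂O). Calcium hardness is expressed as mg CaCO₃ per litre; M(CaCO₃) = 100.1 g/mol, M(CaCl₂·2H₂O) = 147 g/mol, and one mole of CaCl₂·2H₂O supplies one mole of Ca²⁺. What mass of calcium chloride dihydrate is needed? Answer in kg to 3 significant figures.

42.5 kg

Hardness to add: (206 − 150) = 56 mg/L as CaCO₃ × 517,000 L = 28,950 g as CaCO₃.
Moles of Ca²⁺ (1 mol Ca²⁺ ≡ 1 mol CaCO₃): 28,950 / 100.1 g/mol = 289.2 mol.
Mass of CaCl₂·2H₂O: 289.2 × 147 = 42,520 g.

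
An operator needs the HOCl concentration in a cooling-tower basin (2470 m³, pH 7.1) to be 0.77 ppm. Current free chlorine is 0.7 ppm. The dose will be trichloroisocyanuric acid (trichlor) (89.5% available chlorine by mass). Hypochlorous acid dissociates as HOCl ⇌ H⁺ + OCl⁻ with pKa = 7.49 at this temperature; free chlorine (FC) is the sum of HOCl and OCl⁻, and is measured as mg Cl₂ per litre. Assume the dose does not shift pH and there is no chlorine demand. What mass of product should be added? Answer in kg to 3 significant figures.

1.06 kg

Volume: 2470 m³ = 2,470,000 L.
[OCl⁻]/[HOCl] = 10^(pH − pKa) = 10^(7.1 − 7.49) = 0.4074; fraction as HOCl = 1/(1 + 0.4074) = 0.7105.
Free chlorine required for 0.77 ppm HOCl: 0.77 / 0.7105 = 1.084 ppm.
FC to add: 1.084 − 0.7 = 0.3837 mg/L as Cl₂.
Cl₂ equivalent: 0.3837 mg/L × 2,470,000 L = 947.7 g.
Product at 89.5% available Cl: 947.7 / 0.895 = 1059 g.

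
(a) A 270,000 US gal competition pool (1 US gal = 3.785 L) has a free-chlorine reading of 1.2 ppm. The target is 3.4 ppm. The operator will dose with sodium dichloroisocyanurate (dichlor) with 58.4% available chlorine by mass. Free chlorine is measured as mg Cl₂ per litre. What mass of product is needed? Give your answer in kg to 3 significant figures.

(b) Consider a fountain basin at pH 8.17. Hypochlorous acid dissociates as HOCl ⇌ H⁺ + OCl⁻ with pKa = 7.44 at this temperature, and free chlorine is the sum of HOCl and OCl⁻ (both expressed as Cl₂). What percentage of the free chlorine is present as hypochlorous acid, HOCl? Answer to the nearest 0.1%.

(a) Volume: 270,000 US gal × 3.785 L/gal = 1,021,950 L.
(a) Chlorine deficit: 3.4 − 1.2 = 2.2 ppm = 2.2 mg/L as Cl₂.
(a) Cl₂ equivalent needed: 2.2 mg/L × 1,021,950 L = 2,248,000 mg = 2248 g.
(a) Product at 58.4% available chlorine: 2248 / 0.584 = 3850 g.

(b) [OCl⁻]/[HOCl] = 10^(pH − pKa) = 10^(8.17 − 7.44) = 10^0.73 = 5.37.
(b) Fraction as HOCl = 1 / (1 + 5.37) = 0.157.

(a) 3.85 kg; (b) 15.7%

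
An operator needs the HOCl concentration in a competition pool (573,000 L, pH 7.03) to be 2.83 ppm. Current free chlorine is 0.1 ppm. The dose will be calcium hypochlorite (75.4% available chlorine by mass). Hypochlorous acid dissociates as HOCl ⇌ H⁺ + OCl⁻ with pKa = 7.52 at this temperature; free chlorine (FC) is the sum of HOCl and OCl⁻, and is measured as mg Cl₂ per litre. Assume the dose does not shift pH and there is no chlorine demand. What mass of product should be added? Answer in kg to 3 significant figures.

2.77 kg

[OCl⁻]/[HOCl] = 10^(pH − pKa) = 10^(7.03 − 7.52) = 0.3236; fraction as HOCl = 1/(1 + 0.3236) = 0.7555.
Free chlorine required for 2.83 ppm HOCl: 2.83 / 0.7555 = 3.746 ppm.
FC to add: 3.746 − 0.1 = 3.646 mg/L as Cl₂.
Cl₂ equivalent: 3.646 mg/L × 573,000 L = 2089 g.
Product at 75.4% available Cl: 2089 / 0.754 = 2771 g.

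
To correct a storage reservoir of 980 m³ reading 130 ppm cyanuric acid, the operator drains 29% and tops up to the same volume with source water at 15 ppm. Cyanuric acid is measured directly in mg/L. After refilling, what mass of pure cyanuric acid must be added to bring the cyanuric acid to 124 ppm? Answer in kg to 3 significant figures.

Volume: 980 m³ = 980,000 L.
After draining 29% and refilling: 130 × 0.71 + 15 × 0.29 = 96.65 ppm.
Deficit to target: 124 − 96.65 = 27.35 mg/L.
Mass: 27.35 mg/L × 980,000 L = 26,800 g cyanuric acid.

26.8 kg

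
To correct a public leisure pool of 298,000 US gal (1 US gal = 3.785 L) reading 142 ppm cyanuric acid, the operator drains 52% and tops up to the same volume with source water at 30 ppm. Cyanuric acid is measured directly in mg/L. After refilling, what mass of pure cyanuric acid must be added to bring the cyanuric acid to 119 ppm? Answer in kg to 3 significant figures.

Volume: 298,000 US gal × 3.785 L/gal = 1,127,930 L.
After draining 52% and refilling: 142 × 0.48 + 30 × 0.52 = 83.76 ppm.
Deficit to target: 119 − 83.76 = 35.24 mg/L.
Mass: 35.24 mg/L × 1,127,930 L = 39,750 g cyanuric acid.

39.7 kg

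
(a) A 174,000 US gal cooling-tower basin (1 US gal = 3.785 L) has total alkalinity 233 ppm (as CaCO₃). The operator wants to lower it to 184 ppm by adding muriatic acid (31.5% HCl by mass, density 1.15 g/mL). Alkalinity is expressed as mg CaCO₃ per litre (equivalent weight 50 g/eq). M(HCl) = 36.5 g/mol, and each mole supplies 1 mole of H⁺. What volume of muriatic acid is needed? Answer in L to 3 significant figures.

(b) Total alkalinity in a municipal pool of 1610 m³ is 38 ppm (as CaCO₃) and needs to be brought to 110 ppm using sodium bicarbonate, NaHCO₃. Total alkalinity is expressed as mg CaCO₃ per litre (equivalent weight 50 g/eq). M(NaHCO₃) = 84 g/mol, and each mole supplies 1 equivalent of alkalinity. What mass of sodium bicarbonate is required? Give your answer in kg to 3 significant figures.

(a) 65.0 L; (b) 195 kg

(a) Volume: 174,000 US gal × 3.785 L/gal = 658,590 L.
(a) Alkalinity to neutralize: (233 − 184) = 49 mg/L as CaCO₃ × 658,590 L = 32,270 g as CaCO₃.
(a) Equivalents of H⁺ required: 32,270 ÷ 50 g/eq = 645.4 eq = 645.4 mol HCl.
(a) Mass of HCl: 645.4 × 36.5 = 23,560 g.
(a) Mass of 31.5% solution: 23,560 / 0.315 = 74,790 g.
(a) Volume: 74,790 g ÷ 1.15 g/mL = 65,030 mL.

(b) Volume: 1610 m³ = 1,610,000 L.
(b) Alkalinity to add: (110 − 38) = 72 mg/L as CaCO₃ × 1,610,000 L = 115,900 g as CaCO₃.
(b) Equivalents: 115,900 g ÷ 50 g/eq = 2318 eq.
(b) NaHCO₃ supplies 1 eq per mole → 2318 mol.
(b) Mass: 2318 mol × 84 g/mol = 194,700 g.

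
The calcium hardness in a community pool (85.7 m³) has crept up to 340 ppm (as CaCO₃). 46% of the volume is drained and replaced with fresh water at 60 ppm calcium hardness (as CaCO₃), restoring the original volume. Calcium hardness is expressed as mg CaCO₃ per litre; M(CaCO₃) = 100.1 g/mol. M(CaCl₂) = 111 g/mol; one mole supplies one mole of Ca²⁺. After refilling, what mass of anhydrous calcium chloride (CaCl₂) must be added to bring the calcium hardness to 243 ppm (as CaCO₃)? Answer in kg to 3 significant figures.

3.02 kg

Volume: 85.7 m³ = 85,700 L.
After draining 46% and refilling: 340 × 0.54 + 60 × 0.46 = 211.2 ppm.
Deficit to target: 243 − 211.2 = 31.8 mg/L.
As CaCO₃: 31.8 mg/L × 85,700 L = 2725 g; ÷ 100.1 = 27.23 mol Ca²⁺.
Mass: 27.23 × 111 = 3022 g.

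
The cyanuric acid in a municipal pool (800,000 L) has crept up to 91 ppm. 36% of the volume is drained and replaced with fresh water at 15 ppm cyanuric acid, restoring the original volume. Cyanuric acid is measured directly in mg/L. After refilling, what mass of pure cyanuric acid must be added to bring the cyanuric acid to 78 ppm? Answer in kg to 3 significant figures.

After draining 36% and refilling: 91 × 0.64 + 15 × 0.36 = 63.64 ppm.
Deficit to target: 78 − 63.64 = 14.36 mg/L.
Mass: 14.36 mg/L × 800,000 L = 11,490 g cyanuric acid.

11.5 kg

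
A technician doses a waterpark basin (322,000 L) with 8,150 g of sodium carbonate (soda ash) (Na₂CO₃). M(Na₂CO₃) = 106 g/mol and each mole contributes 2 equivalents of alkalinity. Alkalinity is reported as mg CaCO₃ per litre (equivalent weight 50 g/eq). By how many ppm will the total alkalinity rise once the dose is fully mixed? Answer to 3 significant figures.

Moles of Na₂CO₃: 8,150 g ÷ 106 g/mol = 76.89 mol → 153.8 eq of alkalinity.
As CaCO₃: 153.8 eq × 50 g/eq = 7689 g.
Rise: 7689 g / 322,000 L × 1000 = 23.88 mg/L.

23.9 ppm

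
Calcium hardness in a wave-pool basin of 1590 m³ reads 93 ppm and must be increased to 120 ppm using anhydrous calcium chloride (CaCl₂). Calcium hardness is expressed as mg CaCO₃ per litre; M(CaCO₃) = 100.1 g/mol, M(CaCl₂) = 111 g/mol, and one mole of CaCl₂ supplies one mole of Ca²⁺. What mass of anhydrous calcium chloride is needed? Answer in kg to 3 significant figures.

47.6 kg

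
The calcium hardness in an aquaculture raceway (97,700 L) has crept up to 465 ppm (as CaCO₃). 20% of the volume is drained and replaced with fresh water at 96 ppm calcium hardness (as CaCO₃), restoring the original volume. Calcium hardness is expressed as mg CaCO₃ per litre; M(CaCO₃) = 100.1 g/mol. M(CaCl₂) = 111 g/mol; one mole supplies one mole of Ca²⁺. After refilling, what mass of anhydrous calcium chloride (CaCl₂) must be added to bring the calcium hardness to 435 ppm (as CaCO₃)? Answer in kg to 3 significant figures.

After draining 20% and refilling: 465 × 0.80 + 96 × 0.20 = 391.2 ppm.
Deficit to target: 435 − 391.2 = 43.8 mg/L.
As CaCO₃: 43.8 mg/L × 97,700 L = 4279 g; ÷ 100.1 = 42.75 mol Ca²⁺.
Mass: 42.75 × 111 = 4745 g.

4.75 kg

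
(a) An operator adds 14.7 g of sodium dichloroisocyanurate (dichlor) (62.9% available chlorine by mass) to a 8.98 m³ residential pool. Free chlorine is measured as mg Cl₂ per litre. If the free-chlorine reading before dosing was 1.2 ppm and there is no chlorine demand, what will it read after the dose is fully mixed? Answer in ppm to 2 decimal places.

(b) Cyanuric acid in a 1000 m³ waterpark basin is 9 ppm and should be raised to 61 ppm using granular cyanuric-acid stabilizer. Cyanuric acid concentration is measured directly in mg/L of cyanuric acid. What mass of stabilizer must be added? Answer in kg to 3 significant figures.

(a) 2.23 ppm; (b) 52.0 kg

(a) Volume: 8.98 m³ = 8,980 L.
(a) Available chlorine delivered: 14.7 g × 0.629 = 9.246 g as Cl₂.
(a) Concentration rise: 9.246 g / 8,980 L = 1.03 mg/L = 1.03 ppm.
(a) Final FC: 1.2 + 1.03 = 2.23 ppm.

(b) Volume: 1000 m³ = 1,000,000 L.
(b) CYA to add: (61 − 9) = 52 mg/L × 1,000,000 L = 52,000 g cyanuric acid.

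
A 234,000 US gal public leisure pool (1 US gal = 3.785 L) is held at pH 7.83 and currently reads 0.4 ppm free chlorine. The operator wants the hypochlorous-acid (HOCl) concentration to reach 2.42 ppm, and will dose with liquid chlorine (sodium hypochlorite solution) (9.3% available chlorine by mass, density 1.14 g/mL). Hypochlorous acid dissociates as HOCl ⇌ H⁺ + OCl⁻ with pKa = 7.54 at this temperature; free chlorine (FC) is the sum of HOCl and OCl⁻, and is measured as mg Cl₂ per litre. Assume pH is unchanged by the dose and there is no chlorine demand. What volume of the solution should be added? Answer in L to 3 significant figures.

56.3 L

Volume: 234,000 US gal × 3.785 L/gal = 885,690 L.
[OCl⁻]/[HOCl] = 10^(pH − pKa) = 10^(7.83 − 7.54) = 1.95; fraction as HOCl = 1/(1 + 1.95) = 0.339.
Free chlorine required for 2.42 ppm HOCl: 2.42 / 0.339 = 7.139 ppm.
FC to add: 7.139 − 0.4 = 6.739 mg/L as Cl₂.
Cl₂ equivalent: 6.739 mg/L × 885,690 L = 5968 g.
Product at 9.3% available Cl: 5968 / 0.093 = 64,180 g.
Volume: 64,180 g ÷ 1.14 g/mL = 56,290 mL.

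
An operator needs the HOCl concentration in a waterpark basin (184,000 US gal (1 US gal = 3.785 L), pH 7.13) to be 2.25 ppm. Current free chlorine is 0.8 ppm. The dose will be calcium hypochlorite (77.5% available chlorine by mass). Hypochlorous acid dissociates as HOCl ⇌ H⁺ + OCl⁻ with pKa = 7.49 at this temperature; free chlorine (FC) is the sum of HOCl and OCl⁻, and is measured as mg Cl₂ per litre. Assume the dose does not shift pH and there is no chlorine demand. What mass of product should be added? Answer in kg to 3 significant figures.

2.19 kg

Volume: 184,000 US gal × 3.785 L/gal = 696,440 L.
[OCl⁻]/[HOCl] = 10^(pH − pKa) = 10^(7.13 − 7.49) = 0.4365; fraction as HOCl = 1/(1 + 0.4365) = 0.6961.
Free chlorine required for 2.25 ppm HOCl: 2.25 / 0.6961 = 3.232 ppm.
FC to add: 3.232 − 0.8 = 2.432 mg/L as Cl₂.
Cl₂ equivalent: 2.432 mg/L × 696,440 L = 1694 g.
Product at 77.5% available Cl: 1694 / 0.775 = 2186 g.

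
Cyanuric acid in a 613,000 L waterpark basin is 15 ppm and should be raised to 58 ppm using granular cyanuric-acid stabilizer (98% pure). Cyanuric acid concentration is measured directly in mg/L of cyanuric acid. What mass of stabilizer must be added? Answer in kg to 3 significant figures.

CYA to add: (58 − 15) = 43 mg/L × 613,000 L = 26,360 g cyanuric acid.
At 98% purity: 26,360 / 0.98 = 26,900 g product.

26.9 kg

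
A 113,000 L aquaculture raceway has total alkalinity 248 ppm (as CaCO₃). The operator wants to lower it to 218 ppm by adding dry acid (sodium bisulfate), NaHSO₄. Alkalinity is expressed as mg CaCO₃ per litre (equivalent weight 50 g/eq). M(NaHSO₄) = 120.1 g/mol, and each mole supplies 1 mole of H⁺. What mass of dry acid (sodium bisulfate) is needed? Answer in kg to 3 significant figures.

8.14 kg

Alkalinity to neutralize: (248 − 218) = 30 mg/L as CaCO₃ × 113,000 L = 3390 g as CaCO₃.
Equivalents of H⁺ required: 3390 ÷ 50 g/eq = 67.8 eq = 67.8 mol NaHSO₄.
Mass of NaHSO₄: 67.8 × 120.1 = 8143 g.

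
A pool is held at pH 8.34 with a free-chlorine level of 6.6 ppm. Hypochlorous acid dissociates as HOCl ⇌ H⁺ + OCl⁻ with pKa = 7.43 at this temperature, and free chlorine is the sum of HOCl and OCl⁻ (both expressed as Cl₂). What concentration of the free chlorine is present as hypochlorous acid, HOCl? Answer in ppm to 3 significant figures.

[OCl⁻]/[HOCl] = 10^(pH − pKa) = 10^(8.34 − 7.43) = 10^0.91 = 8.128.
Fraction as HOCl = 1 / (1 + 8.128) = 0.1095.
HOCl = 0.1095 × 6.6 ppm = 0.723 ppm.

0.723 ppm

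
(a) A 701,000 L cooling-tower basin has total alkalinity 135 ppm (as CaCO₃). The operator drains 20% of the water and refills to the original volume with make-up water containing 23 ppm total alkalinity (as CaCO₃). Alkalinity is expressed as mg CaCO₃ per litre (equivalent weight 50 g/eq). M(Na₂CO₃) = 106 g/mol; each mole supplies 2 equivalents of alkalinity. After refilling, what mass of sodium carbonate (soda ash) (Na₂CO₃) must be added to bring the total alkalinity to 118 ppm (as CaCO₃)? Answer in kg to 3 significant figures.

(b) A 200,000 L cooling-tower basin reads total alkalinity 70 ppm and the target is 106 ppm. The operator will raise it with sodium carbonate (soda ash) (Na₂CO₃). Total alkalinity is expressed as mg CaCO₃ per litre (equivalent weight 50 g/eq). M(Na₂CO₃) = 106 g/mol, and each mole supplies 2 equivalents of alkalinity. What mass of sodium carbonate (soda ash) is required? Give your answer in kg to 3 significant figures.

(a) 4.01 kg; (b) 7.63 kg

(a) After draining 20% and refilling: 135 × 0.80 + 23 × 0.20 = 112.6 ppm.
(a) Deficit to target: 118 − 112.6 = 5.4 mg/L.
(a) As CaCO₃: 5.4 mg/L × 701,000 L = 3785 g; ÷ 50 g/eq ÷ 2 = 37.85 mol Na₂CO₃.
(a) Mass: 37.85 × 106 = 4013 g.

(b) Alkalinity to add: (106 − 70) = 36 mg/L as CaCO₃ × 200,000 L = 7200 g as CaCO₃.
(b) Equivalents: 7200 g ÷ 50 g/eq = 144 eq.
(b) Each mole of Na₂CO₃ supplies 2 eq, so 144 / 2 = 72 mol.
(b) Mass: 72 mol × 106 g/mol = 7632 g.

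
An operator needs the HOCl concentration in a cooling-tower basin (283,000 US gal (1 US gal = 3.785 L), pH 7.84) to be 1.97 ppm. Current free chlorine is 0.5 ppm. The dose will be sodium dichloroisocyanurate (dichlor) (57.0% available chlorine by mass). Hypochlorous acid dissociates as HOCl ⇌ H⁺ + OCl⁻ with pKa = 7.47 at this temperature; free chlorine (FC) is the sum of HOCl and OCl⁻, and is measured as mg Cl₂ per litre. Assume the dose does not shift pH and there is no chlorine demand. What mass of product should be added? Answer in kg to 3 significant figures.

Volume: 283,000 US gal × 3.785 L/gal = 1,071,155 L.
[OCl⁻]/[HOCl] = 10^(pH − pKa) = 10^(7.84 − 7.47) = 2.344; fraction as HOCl = 1/(1 + 2.344) = 0.299.
Free chlorine required for 1.97 ppm HOCl: 1.97 / 0.299 = 6.588 ppm.
FC to add: 6.588 − 0.5 = 6.088 mg/L as Cl₂.
Cl₂ equivalent: 6.088 mg/L × 1,071,155 L = 6521 g.
Product at 57.0% available Cl: 6521 / 0.57 = 11,440 g.

11.4 kg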